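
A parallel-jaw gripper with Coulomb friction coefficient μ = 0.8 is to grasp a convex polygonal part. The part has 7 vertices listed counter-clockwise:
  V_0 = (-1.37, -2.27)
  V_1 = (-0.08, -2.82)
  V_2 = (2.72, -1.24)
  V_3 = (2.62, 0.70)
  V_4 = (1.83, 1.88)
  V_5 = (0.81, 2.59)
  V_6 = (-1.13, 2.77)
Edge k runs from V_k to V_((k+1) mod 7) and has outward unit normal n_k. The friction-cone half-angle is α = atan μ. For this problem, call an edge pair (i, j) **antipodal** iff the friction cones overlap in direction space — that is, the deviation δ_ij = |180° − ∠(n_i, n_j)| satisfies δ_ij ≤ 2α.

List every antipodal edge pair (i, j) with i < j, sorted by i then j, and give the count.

count = 10; pairs: (0,2), (0,3), (0,4), (0,5), (1,4), (1,5), (1,6), (2,6), (3,6), (4,6)

α = atan 0.8 = 38.66°;  2α = 77.32°
n_0 = (-0.3922, -0.9199)
n_1 = (+0.4914, -0.8709)
n_2 = (+0.9987, +0.0515)
n_3 = (+0.8310, +0.5563)
n_4 = (+0.5713, +0.8207)
n_5 = (+0.0924, +0.9957)
n_6 = (-0.9989, +0.0476)
  (0,1): δ = 127.47°  ·
  (0,2): δ = 63.96°  ✓
  (0,3): δ = 33.11°  ✓
  (0,4): δ = 11.75°  ✓
  (0,5): δ = 17.79°  ✓
  (0,6): δ = 110.36°  ·
  (1,2): δ = 116.48°  ·
  (1,3): δ = 85.63°  ·
  (1,4): δ = 64.28°  ✓
  (1,5): δ = 34.74°  ✓
  (1,6): δ = 57.84°  ✓
  (2,3): δ = 149.15°  ·
  (2,4): δ = 127.79°  ·
  (2,5): δ = 98.25°  ·
  (2,6): δ = 5.68°  ✓
  (3,4): δ = 158.64°  ·
  (3,5): δ = 129.10°  ·
  (3,6): δ = 36.53°  ✓
  (4,5): δ = 150.46°  ·
  (4,6): δ = 57.89°  ✓
  (5,6): δ = 87.43°  ·
antipodal pairs: 10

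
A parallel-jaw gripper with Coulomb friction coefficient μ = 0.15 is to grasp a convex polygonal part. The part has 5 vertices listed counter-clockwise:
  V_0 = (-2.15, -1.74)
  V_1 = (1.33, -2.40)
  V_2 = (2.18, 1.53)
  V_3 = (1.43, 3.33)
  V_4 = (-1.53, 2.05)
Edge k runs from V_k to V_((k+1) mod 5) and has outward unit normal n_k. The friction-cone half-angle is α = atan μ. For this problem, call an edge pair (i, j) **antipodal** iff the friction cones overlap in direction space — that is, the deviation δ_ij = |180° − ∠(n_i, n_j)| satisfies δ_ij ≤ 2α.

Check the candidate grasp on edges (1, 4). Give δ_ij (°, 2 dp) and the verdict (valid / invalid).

δ = 2.91°, valid

α = atan 0.15 = 8.53°;  2α = 17.06°
edge 1: e_1 = (+0.85, +3.93);  n_1 = (+0.9774, -0.2114)
edge 4: e_4 = (-0.62, -3.79);  n_4 = (-0.9869, +0.1614)
∠(n_1, n_4) = 177.09°
δ = |180° − 177.09°| = 2.91°
2.91° ≤ 2α = 17.06°  →  valid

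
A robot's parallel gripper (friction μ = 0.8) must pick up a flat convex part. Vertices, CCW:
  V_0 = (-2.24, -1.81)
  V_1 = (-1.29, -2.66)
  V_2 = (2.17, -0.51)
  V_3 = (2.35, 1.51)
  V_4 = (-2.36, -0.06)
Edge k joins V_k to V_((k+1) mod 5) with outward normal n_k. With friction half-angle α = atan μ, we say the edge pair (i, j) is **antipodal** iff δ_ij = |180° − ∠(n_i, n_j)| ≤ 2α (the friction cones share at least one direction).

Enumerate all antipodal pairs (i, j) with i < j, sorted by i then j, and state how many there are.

α = atan 0.8 = 38.66°;  2α = 77.32°
n_0 = (-0.6668, -0.7452)
n_1 = (+0.5278, -0.8494)
n_2 = (+0.9961, -0.0888)
n_3 = (-0.3162, +0.9487)
n_4 = (-0.9977, -0.0684)
  (0,1): δ = 106.32°  ·
  (0,2): δ = 53.27°  ✓
  (0,3): δ = 60.26°  ✓
  (0,4): δ = 135.74°  ·
  (1,2): δ = 126.95°  ·
  (1,3): δ = 13.42°  ✓
  (1,4): δ = 62.07°  ✓
  (2,3): δ = 66.47°  ✓
  (2,4): δ = 9.01°  ✓
  (3,4): δ = 104.51°  ·
antipodal pairs: 6

count = 6; pairs: (0,2), (0,3), (1,3), (1,4), (2,3), (2,4)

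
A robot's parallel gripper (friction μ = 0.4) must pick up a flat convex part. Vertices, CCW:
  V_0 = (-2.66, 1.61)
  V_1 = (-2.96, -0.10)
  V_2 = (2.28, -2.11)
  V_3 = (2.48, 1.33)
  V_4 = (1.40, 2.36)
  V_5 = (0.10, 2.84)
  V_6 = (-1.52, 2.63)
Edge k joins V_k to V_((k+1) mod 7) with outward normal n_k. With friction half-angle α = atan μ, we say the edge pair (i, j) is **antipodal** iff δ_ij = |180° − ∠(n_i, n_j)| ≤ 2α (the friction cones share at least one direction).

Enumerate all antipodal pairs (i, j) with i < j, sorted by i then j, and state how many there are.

α = atan 0.4 = 21.80°;  2α = 43.60°
n_0 = (-0.9850, +0.1728)
n_1 = (-0.3581, -0.9337)
n_2 = (+0.9983, -0.0580)
n_3 = (+0.6902, +0.7237)
n_4 = (+0.3464, +0.9381)
n_5 = (-0.1286, +0.9917)
n_6 = (-0.6668, +0.7452)
  (0,1): δ = 101.04°  ·
  (0,2): δ = 6.62°  ✓
  (0,3): δ = 56.31°  ·
  (0,4): δ = 79.68°  ·
  (0,5): δ = 107.34°  ·
  (0,6): δ = 141.77°  ·
  (1,2): δ = 72.34°  ·
  (1,3): δ = 22.66°  ✓
  (1,4): δ = 0.72°  ✓
  (1,5): δ = 28.37°  ✓
  (1,6): δ = 62.81°  ·
  (2,3): δ = 130.32°  ·
  (2,4): δ = 106.94°  ·
  (2,5): δ = 79.29°  ·
  (2,6): δ = 44.85°  ·
  (3,4): δ = 156.62°  ·
  (3,5): δ = 128.97°  ·
  (3,6): δ = 94.54°  ·
  (4,5): δ = 152.35°  ·
  (4,6): δ = 117.91°  ·
  (5,6): δ = 145.57°  ·
antipodal pairs: 4

count = 4; pairs: (0,2), (1,3), (1,4), (1,5)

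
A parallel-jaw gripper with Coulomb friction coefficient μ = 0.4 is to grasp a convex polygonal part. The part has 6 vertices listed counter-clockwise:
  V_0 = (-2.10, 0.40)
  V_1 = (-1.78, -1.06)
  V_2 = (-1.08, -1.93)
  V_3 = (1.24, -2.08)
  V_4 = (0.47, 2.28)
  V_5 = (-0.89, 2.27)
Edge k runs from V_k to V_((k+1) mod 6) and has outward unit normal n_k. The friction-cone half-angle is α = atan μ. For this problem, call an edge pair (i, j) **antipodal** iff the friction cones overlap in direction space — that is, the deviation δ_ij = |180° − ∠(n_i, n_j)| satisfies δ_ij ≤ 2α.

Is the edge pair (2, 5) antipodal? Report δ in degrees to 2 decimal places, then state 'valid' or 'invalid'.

α = atan 0.4 = 21.80°;  2α = 43.60°
edge 2: e_2 = (+2.32, -0.15);  n_2 = (-0.0645, -0.9979)
edge 5: e_5 = (-1.21, -1.87);  n_5 = (-0.8396, +0.5433)
∠(n_2, n_5) = 119.21°
δ = |180° − 119.21°| = 60.79°
60.79° > 2α = 43.60°  →  invalid

δ = 60.79°, invalid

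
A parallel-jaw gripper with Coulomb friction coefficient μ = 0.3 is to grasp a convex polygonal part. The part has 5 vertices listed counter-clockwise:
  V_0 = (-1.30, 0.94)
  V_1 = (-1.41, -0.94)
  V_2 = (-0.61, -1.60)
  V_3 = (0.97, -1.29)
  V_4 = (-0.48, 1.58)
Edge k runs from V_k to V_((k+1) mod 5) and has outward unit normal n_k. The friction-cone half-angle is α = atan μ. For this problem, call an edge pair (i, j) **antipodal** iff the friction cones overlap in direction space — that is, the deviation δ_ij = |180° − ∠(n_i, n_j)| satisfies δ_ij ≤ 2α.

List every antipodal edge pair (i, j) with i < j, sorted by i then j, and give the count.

α = atan 0.3 = 16.70°;  2α = 33.40°
n_0 = (-0.9983, +0.0584)
n_1 = (-0.6364, -0.7714)
n_2 = (+0.1925, -0.9813)
n_3 = (+0.8926, +0.4509)
n_4 = (-0.6153, +0.7883)
  (0,1): δ = 126.17°  ·
  (0,2): δ = 75.55°  ·
  (0,3): δ = 30.15°  ✓
  (0,4): δ = 131.32°  ·
  (1,2): δ = 129.38°  ·
  (1,3): δ = 23.67°  ✓
  (1,4): δ = 77.49°  ·
  (2,3): δ = 74.30°  ·
  (2,4): δ = 26.87°  ✓
  (3,4): δ = 78.83°  ·
antipodal pairs: 3

count = 3; pairs: (0,3), (1,3), (2,4)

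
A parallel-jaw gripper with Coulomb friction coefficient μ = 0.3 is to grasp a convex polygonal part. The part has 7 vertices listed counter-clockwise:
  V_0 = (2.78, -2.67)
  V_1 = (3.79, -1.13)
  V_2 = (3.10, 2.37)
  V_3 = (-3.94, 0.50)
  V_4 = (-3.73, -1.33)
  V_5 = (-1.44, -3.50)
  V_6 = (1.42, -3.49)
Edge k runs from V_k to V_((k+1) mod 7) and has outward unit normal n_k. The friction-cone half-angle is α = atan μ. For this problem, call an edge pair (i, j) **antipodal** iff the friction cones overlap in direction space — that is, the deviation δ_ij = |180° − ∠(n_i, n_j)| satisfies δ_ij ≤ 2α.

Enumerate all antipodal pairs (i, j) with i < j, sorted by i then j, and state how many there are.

count = 3; pairs: (1,3), (2,5), (2,6)

α = atan 0.3 = 16.70°;  2α = 33.40°
n_0 = (+0.8362, -0.5484)
n_1 = (+0.9811, +0.1934)
n_2 = (-0.2567, +0.9665)
n_3 = (-0.9935, -0.1140)
n_4 = (-0.6878, -0.7259)
n_5 = (+0.0035, -1.0000)
n_6 = (+0.5163, -0.8564)
  (0,1): δ = 135.59°  ·
  (0,2): δ = 41.87°  ·
  (0,3): δ = 39.80°  ·
  (0,4): δ = 79.80°  ·
  (0,5): δ = 123.46°  ·
  (0,6): δ = 154.35°  ·
  (1,2): δ = 86.28°  ·
  (1,3): δ = 4.61°  ✓
  (1,4): δ = 35.39°  ·
  (1,5): δ = 79.05°  ·
  (1,6): δ = 109.94°  ·
  (2,3): δ = 98.33°  ·
  (2,4): δ = 58.33°  ·
  (2,5): δ = 14.68°  ✓
  (2,6): δ = 16.21°  ✓
  (3,4): δ = 140.01°  ·
  (3,5): δ = 96.35°  ·
  (3,6): δ = 65.46°  ·
  (4,5): δ = 136.34°  ·
  (4,6): δ = 105.45°  ·
  (5,6): δ = 149.11°  ·
antipodal pairs: 3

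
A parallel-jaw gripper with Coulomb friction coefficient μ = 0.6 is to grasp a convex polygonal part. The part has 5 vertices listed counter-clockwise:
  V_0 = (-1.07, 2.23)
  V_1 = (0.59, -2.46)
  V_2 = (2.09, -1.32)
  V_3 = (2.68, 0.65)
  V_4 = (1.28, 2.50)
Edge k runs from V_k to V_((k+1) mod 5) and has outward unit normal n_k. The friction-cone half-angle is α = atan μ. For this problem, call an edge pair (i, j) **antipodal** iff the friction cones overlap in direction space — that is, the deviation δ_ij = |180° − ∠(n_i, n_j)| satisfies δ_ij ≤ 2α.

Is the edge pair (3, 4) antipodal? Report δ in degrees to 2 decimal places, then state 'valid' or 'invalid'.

α = atan 0.6 = 30.96°;  2α = 61.93°
edge 3: e_3 = (-1.40, +1.85);  n_3 = (+0.7974, +0.6034)
edge 4: e_4 = (-2.35, -0.27);  n_4 = (-0.1141, +0.9935)
∠(n_3, n_4) = 59.44°
δ = |180° − 59.44°| = 120.56°
120.56° > 2α = 61.93°  →  invalid

δ = 120.56°, invalid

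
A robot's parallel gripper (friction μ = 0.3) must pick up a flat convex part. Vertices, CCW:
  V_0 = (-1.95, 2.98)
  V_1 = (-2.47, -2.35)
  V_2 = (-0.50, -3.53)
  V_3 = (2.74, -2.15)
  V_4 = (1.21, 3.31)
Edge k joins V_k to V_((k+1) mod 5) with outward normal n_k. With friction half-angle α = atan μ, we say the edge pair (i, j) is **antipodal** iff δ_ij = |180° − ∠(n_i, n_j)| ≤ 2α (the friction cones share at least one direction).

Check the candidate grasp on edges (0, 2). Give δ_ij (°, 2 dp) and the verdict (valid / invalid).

α = atan 0.3 = 16.70°;  2α = 33.40°
edge 0: e_0 = (-0.52, -5.33);  n_0 = (-0.9953, +0.0971)
edge 2: e_2 = (+3.24, +1.38);  n_2 = (+0.3919, -0.9200)
∠(n_0, n_2) = 118.64°
δ = |180° − 118.64°| = 61.36°
61.36° > 2α = 33.40°  →  invalid

δ = 61.36°, invalid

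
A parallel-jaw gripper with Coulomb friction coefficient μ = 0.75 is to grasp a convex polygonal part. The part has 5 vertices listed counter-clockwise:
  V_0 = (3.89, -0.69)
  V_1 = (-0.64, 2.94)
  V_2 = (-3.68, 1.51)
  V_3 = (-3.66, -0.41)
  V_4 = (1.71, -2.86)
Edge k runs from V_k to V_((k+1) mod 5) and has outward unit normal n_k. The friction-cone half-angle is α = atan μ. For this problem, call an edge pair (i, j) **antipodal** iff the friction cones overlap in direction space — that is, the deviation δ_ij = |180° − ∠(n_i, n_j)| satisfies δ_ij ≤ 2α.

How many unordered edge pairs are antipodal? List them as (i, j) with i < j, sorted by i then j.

α = atan 0.75 = 36.87°;  2α = 73.74°
n_0 = (+0.6253, +0.7804)
n_1 = (-0.4257, +0.9049)
n_2 = (-0.9999, -0.0104)
n_3 = (-0.4151, -0.9098)
n_4 = (+0.7055, -0.7087)
  (0,1): δ = 116.10°  ·
  (0,2): δ = 50.70°  ✓
  (0,3): δ = 14.18°  ✓
  (0,4): δ = 83.57°  ·
  (1,2): δ = 114.60°  ·
  (1,3): δ = 49.72°  ✓
  (1,4): δ = 19.68°  ✓
  (2,3): δ = 115.12°  ·
  (2,4): δ = 45.73°  ✓
  (3,4): δ = 110.61°  ·
antipodal pairs: 5

count = 5; pairs: (0,2), (0,3), (1,3), (1,4), (2,4)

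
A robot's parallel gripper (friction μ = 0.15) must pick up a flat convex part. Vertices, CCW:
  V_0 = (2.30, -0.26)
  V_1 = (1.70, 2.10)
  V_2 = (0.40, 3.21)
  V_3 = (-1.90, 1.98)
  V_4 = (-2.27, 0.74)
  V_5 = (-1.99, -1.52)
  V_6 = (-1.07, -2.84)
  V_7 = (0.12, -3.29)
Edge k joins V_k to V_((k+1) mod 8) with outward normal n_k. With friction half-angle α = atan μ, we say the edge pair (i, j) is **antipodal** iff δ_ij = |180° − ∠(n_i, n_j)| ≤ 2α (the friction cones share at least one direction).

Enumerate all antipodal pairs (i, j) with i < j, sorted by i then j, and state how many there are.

count = 2; pairs: (0,4), (1,5)

α = atan 0.15 = 8.53°;  2α = 17.06°
n_0 = (+0.9692, +0.2464)
n_1 = (+0.6493, +0.7605)
n_2 = (-0.4716, +0.8818)
n_3 = (-0.9583, +0.2859)
n_4 = (-0.9924, -0.1230)
n_5 = (-0.8204, -0.5718)
n_6 = (-0.3537, -0.9354)
n_7 = (+0.8117, -0.5840)
  (0,1): δ = 144.76°  ·
  (0,2): δ = 76.13°  ·
  (0,3): δ = 30.88°  ·
  (0,4): δ = 7.20°  ✓
  (0,5): δ = 20.61°  ·
  (0,6): δ = 55.02°  ·
  (0,7): δ = 130.00°  ·
  (1,2): δ = 111.37°  ·
  (1,3): δ = 66.12°  ·
  (1,4): δ = 42.45°  ·
  (1,5): δ = 14.63°  ✓
  (1,6): δ = 19.78°  ·
  (1,7): δ = 94.76°  ·
  (2,3): δ = 134.75°  ·
  (2,4): δ = 111.07°  ·
  (2,5): δ = 83.26°  ·
  (2,6): δ = 48.85°  ·
  (2,7): δ = 26.13°  ·
  (3,4): δ = 156.32°  ·
  (3,5): δ = 128.51°  ·
  (3,6): δ = 94.10°  ·
  (3,7): δ = 19.12°  ·
  (4,5): δ = 152.19°  ·
  (4,6): δ = 117.78°  ·
  (4,7): δ = 42.80°  ·
  (5,6): δ = 145.59°  ·
  (5,7): δ = 70.61°  ·
  (6,7): δ = 105.02°  ·
antipodal pairs: 2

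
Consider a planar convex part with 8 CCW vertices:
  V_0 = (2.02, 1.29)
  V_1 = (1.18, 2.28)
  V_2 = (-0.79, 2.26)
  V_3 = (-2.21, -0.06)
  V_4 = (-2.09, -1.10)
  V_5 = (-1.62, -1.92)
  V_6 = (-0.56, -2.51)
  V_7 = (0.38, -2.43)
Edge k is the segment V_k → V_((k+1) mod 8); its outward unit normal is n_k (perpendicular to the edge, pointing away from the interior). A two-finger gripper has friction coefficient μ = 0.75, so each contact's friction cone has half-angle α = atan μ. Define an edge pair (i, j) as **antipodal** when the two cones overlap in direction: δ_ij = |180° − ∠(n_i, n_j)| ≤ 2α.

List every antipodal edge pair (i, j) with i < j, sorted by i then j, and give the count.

α = atan 0.75 = 36.87°;  2α = 73.74°
n_0 = (+0.7625, +0.6470)
n_1 = (-0.0102, +0.9999)
n_2 = (-0.8529, +0.5220)
n_3 = (-0.9934, -0.1146)
n_4 = (-0.8676, -0.4973)
n_5 = (-0.4863, -0.8738)
n_6 = (+0.0848, -0.9964)
n_7 = (+0.9150, -0.4034)
  (0,1): δ = 129.73°  ·
  (0,2): δ = 71.78°  ✓
  (0,3): δ = 33.73°  ✓
  (0,4): δ = 10.49°  ✓
  (0,5): δ = 20.59°  ✓
  (0,6): δ = 54.55°  ✓
  (0,7): δ = 115.90°  ·
  (1,2): δ = 122.05°  ·
  (1,3): δ = 84.00°  ·
  (1,4): δ = 60.76°  ✓
  (1,5): δ = 29.68°  ✓
  (1,6): δ = 4.28°  ✓
  (1,7): δ = 65.63°  ✓
  (2,3): δ = 141.95°  ·
  (2,4): δ = 118.71°  ·
  (2,5): δ = 87.63°  ·
  (2,6): δ = 53.67°  ✓
  (2,7): δ = 7.68°  ✓
  (3,4): δ = 156.76°  ·
  (3,5): δ = 125.68°  ·
  (3,6): δ = 91.72°  ·
  (3,7): δ = 30.37°  ✓
  (4,5): δ = 148.92°  ·
  (4,6): δ = 114.96°  ·
  (4,7): δ = 53.61°  ✓
  (5,6): δ = 146.04°  ·
  (5,7): δ = 84.69°  ·
  (6,7): δ = 118.66°  ·
antipodal pairs: 13

count = 13; pairs: (0,2), (0,3), (0,4), (0,5), (0,6), (1,4), (1,5), (1,6), (1,7), (2,6), (2,7), (3,7), (4,7)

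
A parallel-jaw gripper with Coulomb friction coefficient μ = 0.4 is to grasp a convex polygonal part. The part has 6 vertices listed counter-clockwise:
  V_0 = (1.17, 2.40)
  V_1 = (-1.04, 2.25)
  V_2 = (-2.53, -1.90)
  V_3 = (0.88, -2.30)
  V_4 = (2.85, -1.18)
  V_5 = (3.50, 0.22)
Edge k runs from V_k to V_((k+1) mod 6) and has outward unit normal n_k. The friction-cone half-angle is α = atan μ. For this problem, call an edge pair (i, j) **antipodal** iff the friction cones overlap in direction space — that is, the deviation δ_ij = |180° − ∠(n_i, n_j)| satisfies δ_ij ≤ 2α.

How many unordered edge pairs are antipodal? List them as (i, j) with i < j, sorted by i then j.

count = 5; pairs: (0,2), (0,3), (1,3), (1,4), (2,5)

α = atan 0.4 = 21.80°;  2α = 43.60°
n_0 = (-0.0677, +0.9977)
n_1 = (-0.9412, +0.3379)
n_2 = (-0.1165, -0.9932)
n_3 = (+0.4942, -0.8693)
n_4 = (+0.9070, -0.4211)
n_5 = (+0.6832, +0.7302)
  (0,1): δ = 113.63°  ·
  (0,2): δ = 10.57°  ✓
  (0,3): δ = 25.74°  ✓
  (0,4): δ = 61.21°  ·
  (0,5): δ = 133.02°  ·
  (1,2): δ = 76.94°  ·
  (1,3): δ = 40.63°  ✓
  (1,4): δ = 5.15°  ✓
  (1,5): δ = 66.65°  ·
  (2,3): δ = 143.69°  ·
  (2,4): δ = 108.21°  ·
  (2,5): δ = 36.40°  ✓
  (3,4): δ = 144.52°  ·
  (3,5): δ = 72.71°  ·
  (4,5): δ = 108.19°  ·
antipodal pairs: 5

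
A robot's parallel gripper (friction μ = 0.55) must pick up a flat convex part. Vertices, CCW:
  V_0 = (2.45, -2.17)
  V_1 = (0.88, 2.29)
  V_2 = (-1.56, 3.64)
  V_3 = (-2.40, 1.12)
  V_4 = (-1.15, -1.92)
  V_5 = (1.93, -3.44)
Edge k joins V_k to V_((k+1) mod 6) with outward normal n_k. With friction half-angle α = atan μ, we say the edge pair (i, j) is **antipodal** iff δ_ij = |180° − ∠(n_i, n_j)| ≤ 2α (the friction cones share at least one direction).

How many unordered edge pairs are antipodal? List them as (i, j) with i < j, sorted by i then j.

count = 7; pairs: (0,2), (0,3), (0,4), (1,3), (1,4), (2,5), (3,5)

α = atan 0.55 = 28.81°;  2α = 57.62°
n_0 = (+0.9433, +0.3320)
n_1 = (+0.4841, +0.8750)
n_2 = (-0.9487, +0.3162)
n_3 = (-0.9249, -0.3803)
n_4 = (-0.4425, -0.8967)
n_5 = (+0.9254, -0.3789)
  (0,1): δ = 138.35°  ·
  (0,2): δ = 37.83°  ✓
  (0,3): δ = 2.96°  ✓
  (0,4): δ = 44.34°  ✓
  (0,5): δ = 138.34°  ·
  (1,2): δ = 79.48°  ·
  (1,3): δ = 38.69°  ✓
  (1,4): δ = 2.69°  ✓
  (1,5): δ = 96.69°  ·
  (2,3): δ = 139.21°  ·
  (2,4): δ = 97.83°  ·
  (2,5): δ = 3.83°  ✓
  (3,4): δ = 138.62°  ·
  (3,5): δ = 44.62°  ✓
  (4,5): δ = 86.00°  ·
antipodal pairs: 7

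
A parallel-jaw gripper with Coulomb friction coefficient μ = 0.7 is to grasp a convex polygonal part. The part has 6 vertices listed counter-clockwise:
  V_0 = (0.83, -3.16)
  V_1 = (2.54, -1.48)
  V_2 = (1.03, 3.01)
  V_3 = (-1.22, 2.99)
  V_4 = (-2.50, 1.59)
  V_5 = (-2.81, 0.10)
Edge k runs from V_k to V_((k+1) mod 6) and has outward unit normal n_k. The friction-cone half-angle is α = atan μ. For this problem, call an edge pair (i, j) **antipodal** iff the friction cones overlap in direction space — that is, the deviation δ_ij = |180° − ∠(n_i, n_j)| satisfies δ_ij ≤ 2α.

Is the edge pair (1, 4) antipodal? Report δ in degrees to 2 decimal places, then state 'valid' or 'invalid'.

δ = 30.34°, valid

α = atan 0.7 = 34.99°;  2α = 69.98°
edge 1: e_1 = (-1.51, +4.49);  n_1 = (+0.9478, +0.3188)
edge 4: e_4 = (-0.31, -1.49);  n_4 = (-0.9790, +0.2037)
∠(n_1, n_4) = 149.66°
δ = |180° − 149.66°| = 30.34°
30.34° ≤ 2α = 69.98°  →  valid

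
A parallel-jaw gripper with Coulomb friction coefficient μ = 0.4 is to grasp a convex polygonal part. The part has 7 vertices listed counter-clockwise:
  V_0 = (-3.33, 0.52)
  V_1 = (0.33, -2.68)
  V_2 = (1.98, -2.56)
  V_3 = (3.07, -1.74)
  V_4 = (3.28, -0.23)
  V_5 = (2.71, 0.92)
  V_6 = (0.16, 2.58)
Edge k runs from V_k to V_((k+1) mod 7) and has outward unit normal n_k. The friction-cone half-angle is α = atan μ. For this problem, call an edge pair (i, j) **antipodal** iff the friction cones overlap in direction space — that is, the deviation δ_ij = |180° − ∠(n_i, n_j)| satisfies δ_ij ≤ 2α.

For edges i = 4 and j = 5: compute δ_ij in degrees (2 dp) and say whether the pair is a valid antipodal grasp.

α = atan 0.4 = 21.80°;  2α = 43.60°
edge 4: e_4 = (-0.57, +1.15);  n_4 = (+0.8960, +0.4441)
edge 5: e_5 = (-2.55, +1.66);  n_5 = (+0.5456, +0.8381)
∠(n_4, n_5) = 30.57°
δ = |180° − 30.57°| = 149.43°
149.43° > 2α = 43.60°  →  invalid

δ = 149.43°, invalid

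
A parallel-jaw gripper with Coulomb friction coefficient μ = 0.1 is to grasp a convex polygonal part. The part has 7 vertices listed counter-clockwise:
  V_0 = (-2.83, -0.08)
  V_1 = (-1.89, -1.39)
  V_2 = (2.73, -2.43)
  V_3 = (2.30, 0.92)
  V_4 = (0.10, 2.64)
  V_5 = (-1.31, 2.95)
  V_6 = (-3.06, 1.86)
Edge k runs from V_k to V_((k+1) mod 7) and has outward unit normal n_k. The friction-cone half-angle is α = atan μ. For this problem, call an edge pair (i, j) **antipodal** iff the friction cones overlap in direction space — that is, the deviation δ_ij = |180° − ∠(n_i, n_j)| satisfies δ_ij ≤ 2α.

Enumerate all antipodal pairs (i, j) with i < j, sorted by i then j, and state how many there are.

count = 2; pairs: (1,4), (2,6)

α = atan 0.1 = 5.71°;  2α = 11.42°
n_0 = (-0.8125, -0.5830)
n_1 = (-0.2196, -0.9756)
n_2 = (+0.9919, +0.1273)
n_3 = (+0.6159, +0.7878)
n_4 = (+0.2147, +0.9767)
n_5 = (-0.5287, +0.8488)
n_6 = (-0.9930, -0.1177)
  (0,1): δ = 138.35°  ·
  (0,2): δ = 28.35°  ·
  (0,3): δ = 16.32°  ·
  (0,4): δ = 41.94°  ·
  (0,5): δ = 86.26°  ·
  (0,6): δ = 151.10°  ·
  (1,2): δ = 70.00°  ·
  (1,3): δ = 25.33°  ·
  (1,4): δ = 0.29°  ✓
  (1,5): δ = 44.60°  ·
  (1,6): δ = 109.45°  ·
  (2,3): δ = 135.33°  ·
  (2,4): δ = 109.71°  ·
  (2,5): δ = 65.40°  ·
  (2,6): δ = 0.55°  ✓
  (3,4): δ = 154.38°  ·
  (3,5): δ = 110.06°  ·
  (3,6): δ = 45.22°  ·
  (4,5): δ = 135.68°  ·
  (4,6): δ = 70.84°  ·
  (5,6): δ = 115.16°  ·
antipodal pairs: 2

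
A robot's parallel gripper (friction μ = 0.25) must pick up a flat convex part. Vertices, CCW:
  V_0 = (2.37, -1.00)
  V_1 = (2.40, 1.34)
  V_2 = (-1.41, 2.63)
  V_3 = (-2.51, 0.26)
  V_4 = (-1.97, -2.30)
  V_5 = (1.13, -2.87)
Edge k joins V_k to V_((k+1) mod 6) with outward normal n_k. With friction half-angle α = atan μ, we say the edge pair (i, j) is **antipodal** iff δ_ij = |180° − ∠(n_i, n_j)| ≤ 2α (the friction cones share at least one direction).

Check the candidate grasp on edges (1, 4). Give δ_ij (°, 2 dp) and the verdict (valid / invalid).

δ = 8.29°, valid

α = atan 0.25 = 14.04°;  2α = 28.07°
edge 1: e_1 = (-3.81, +1.29);  n_1 = (+0.3207, +0.9472)
edge 4: e_4 = (+3.10, -0.57);  n_4 = (-0.1808, -0.9835)
∠(n_1, n_4) = 171.71°
δ = |180° − 171.71°| = 8.29°
8.29° ≤ 2α = 28.07°  →  valid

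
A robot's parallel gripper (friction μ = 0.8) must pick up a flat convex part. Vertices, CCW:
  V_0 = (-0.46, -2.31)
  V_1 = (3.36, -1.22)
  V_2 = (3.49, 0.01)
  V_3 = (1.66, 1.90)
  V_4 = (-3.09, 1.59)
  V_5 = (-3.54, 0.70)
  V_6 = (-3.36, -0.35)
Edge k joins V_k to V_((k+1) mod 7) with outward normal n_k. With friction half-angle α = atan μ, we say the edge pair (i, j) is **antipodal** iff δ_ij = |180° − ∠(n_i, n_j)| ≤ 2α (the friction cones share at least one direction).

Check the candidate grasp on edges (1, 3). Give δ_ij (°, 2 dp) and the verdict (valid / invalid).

α = atan 0.8 = 38.66°;  2α = 77.32°
edge 1: e_1 = (+0.13, +1.23);  n_1 = (+0.9945, -0.1051)
edge 3: e_3 = (-4.75, -0.31);  n_3 = (-0.0651, +0.9979)
∠(n_1, n_3) = 99.77°
δ = |180° − 99.77°| = 80.23°
80.23° > 2α = 77.32°  →  invalid

δ = 80.23°, invalid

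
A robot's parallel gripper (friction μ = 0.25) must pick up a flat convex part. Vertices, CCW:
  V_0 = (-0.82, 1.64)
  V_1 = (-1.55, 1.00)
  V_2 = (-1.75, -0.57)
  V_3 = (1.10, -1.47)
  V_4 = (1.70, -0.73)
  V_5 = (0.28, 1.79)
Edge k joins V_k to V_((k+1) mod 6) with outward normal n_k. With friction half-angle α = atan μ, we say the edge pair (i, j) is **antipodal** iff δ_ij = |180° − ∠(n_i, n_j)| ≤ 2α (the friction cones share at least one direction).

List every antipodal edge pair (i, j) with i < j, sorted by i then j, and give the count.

count = 2; pairs: (0,3), (2,5)

α = atan 0.25 = 14.04°;  2α = 28.07°
n_0 = (-0.6592, +0.7519)
n_1 = (-0.9920, +0.1264)
n_2 = (-0.3011, -0.9536)
n_3 = (+0.7768, -0.6298)
n_4 = (+0.8712, +0.4909)
n_5 = (-0.1351, +0.9908)
  (0,1): δ = 138.50°  ·
  (0,2): δ = 58.77°  ·
  (0,3): δ = 9.72°  ✓
  (0,4): δ = 78.16°  ·
  (0,5): δ = 146.52°  ·
  (1,2): δ = 100.27°  ·
  (1,3): δ = 31.78°  ·
  (1,4): δ = 36.66°  ·
  (1,5): δ = 105.02°  ·
  (2,3): δ = 111.51°  ·
  (2,4): δ = 43.07°  ·
  (2,5): δ = 25.29°  ✓
  (3,4): δ = 111.56°  ·
  (3,5): δ = 43.20°  ·
  (4,5): δ = 111.64°  ·
antipodal pairs: 2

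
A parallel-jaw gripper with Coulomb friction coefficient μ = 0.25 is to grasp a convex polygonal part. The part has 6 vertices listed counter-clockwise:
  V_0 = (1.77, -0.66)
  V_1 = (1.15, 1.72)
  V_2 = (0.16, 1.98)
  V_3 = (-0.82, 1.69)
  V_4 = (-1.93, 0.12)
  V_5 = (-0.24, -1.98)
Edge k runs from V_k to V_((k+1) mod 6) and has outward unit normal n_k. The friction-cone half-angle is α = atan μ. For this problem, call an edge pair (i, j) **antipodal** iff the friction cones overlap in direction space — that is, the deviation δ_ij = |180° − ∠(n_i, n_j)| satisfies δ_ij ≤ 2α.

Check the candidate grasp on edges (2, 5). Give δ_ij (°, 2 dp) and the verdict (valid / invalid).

δ = 16.81°, valid

α = atan 0.25 = 14.04°;  2α = 28.07°
edge 2: e_2 = (-0.98, -0.29);  n_2 = (-0.2838, +0.9589)
edge 5: e_5 = (+2.01, +1.32);  n_5 = (+0.5489, -0.8359)
∠(n_2, n_5) = 163.19°
δ = |180° − 163.19°| = 16.81°
16.81° ≤ 2α = 28.07°  →  valid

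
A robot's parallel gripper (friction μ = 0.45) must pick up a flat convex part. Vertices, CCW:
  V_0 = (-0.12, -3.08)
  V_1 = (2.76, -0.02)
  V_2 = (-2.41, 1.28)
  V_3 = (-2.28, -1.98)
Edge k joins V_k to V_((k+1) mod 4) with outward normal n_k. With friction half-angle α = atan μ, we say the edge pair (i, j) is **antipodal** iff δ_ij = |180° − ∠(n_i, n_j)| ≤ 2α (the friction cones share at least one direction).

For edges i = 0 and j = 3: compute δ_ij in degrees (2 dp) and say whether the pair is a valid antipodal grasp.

α = atan 0.45 = 24.23°;  2α = 48.46°
edge 0: e_0 = (+2.88, +3.06);  n_0 = (+0.7282, -0.6854)
edge 3: e_3 = (+2.16, -1.10);  n_3 = (-0.4538, -0.8911)
∠(n_0, n_3) = 73.72°
δ = |180° − 73.72°| = 106.28°
106.28° > 2α = 48.46°  →  invalid

δ = 106.28°, invalid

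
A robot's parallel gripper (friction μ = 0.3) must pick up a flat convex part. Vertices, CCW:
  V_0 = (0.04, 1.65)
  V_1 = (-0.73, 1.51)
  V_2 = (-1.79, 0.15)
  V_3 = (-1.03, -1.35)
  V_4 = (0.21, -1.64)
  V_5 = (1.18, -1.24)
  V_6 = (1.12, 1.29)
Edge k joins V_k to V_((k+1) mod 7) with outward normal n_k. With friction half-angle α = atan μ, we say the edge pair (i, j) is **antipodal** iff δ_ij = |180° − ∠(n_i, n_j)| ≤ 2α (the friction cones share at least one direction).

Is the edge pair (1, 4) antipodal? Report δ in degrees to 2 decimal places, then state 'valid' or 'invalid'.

δ = 29.66°, valid

α = atan 0.3 = 16.70°;  2α = 33.40°
edge 1: e_1 = (-1.06, -1.36);  n_1 = (-0.7887, +0.6147)
edge 4: e_4 = (+0.97, +0.40);  n_4 = (+0.3812, -0.9245)
∠(n_1, n_4) = 150.34°
δ = |180° − 150.34°| = 29.66°
29.66° ≤ 2α = 33.40°  →  valid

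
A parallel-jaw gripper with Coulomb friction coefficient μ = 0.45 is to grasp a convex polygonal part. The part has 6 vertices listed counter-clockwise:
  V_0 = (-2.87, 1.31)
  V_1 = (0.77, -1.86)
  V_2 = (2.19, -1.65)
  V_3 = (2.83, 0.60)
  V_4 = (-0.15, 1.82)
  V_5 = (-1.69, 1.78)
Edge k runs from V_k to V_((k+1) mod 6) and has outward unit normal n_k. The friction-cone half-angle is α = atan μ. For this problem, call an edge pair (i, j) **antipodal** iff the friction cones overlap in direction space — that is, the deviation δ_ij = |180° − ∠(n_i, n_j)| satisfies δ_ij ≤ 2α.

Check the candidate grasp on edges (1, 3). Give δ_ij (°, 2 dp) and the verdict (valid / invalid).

α = atan 0.45 = 24.23°;  2α = 48.46°
edge 1: e_1 = (+1.42, +0.21);  n_1 = (+0.1463, -0.9892)
edge 3: e_3 = (-2.98, +1.22);  n_3 = (+0.3789, +0.9254)
∠(n_1, n_3) = 149.32°
δ = |180° − 149.32°| = 30.68°
30.68° ≤ 2α = 48.46°  →  valid

δ = 30.68°, valid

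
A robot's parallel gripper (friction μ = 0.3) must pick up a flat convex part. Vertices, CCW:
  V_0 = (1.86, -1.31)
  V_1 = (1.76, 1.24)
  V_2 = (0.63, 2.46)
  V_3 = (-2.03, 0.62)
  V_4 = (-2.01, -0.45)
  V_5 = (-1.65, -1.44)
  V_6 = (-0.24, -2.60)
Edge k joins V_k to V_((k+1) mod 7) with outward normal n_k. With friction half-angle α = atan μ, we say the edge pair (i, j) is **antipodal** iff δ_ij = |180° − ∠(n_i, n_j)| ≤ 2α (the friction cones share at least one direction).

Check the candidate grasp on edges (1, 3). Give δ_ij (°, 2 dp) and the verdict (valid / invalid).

α = atan 0.3 = 16.70°;  2α = 33.40°
edge 1: e_1 = (-1.13, +1.22);  n_1 = (+0.7336, +0.6795)
edge 3: e_3 = (+0.02, -1.07);  n_3 = (-0.9998, -0.0187)
∠(n_1, n_3) = 138.26°
δ = |180° − 138.26°| = 41.74°
41.74° > 2α = 33.40°  →  invalid

δ = 41.74°, invalid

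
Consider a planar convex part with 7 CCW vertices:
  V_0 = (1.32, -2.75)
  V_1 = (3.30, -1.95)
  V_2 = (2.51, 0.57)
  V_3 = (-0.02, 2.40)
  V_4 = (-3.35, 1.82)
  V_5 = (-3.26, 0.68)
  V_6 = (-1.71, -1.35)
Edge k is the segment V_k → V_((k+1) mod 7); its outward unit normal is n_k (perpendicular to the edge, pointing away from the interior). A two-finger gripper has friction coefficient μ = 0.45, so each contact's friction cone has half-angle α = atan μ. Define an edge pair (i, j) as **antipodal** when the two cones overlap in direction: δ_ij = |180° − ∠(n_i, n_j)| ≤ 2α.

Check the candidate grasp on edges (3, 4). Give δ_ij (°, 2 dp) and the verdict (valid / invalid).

α = atan 0.45 = 24.23°;  2α = 48.46°
edge 3: e_3 = (-3.33, -0.58);  n_3 = (-0.1716, +0.9852)
edge 4: e_4 = (+0.09, -1.14);  n_4 = (-0.9969, -0.0787)
∠(n_3, n_4) = 84.63°
δ = |180° − 84.63°| = 95.37°
95.37° > 2α = 48.46°  →  invalid

δ = 95.37°, invalid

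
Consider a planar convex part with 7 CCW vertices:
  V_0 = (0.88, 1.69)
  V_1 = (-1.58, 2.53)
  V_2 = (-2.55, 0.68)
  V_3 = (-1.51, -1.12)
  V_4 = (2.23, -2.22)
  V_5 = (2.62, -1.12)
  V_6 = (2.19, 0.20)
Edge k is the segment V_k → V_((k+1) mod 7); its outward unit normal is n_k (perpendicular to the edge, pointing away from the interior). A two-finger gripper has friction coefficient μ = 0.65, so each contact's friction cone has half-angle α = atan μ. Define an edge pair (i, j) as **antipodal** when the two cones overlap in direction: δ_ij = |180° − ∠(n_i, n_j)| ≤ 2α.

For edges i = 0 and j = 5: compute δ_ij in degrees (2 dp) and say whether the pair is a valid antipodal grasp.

α = atan 0.65 = 33.02°;  2α = 66.05°
edge 0: e_0 = (-2.46, +0.84);  n_0 = (+0.3231, +0.9463)
edge 5: e_5 = (-0.43, +1.32);  n_5 = (+0.9508, +0.3097)
∠(n_0, n_5) = 53.10°
δ = |180° − 53.10°| = 126.90°
126.90° > 2α = 66.05°  →  invalid

δ = 126.90°, invalid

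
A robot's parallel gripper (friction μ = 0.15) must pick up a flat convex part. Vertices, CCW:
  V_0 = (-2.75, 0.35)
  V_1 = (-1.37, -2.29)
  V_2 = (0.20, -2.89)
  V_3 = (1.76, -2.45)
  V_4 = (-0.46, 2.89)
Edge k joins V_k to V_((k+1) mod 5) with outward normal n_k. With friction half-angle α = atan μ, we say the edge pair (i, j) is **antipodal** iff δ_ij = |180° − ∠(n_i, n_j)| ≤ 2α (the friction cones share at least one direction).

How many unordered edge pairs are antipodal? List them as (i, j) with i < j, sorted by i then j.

α = atan 0.15 = 8.53°;  2α = 17.06°
n_0 = (-0.8862, -0.4633)
n_1 = (-0.3570, -0.9341)
n_2 = (+0.2715, -0.9624)
n_3 = (+0.9234, +0.3839)
n_4 = (-0.7427, +0.6696)
  (0,1): δ = 138.51°  ·
  (0,2): δ = 101.85°  ·
  (0,3): δ = 5.02°  ✓
  (0,4): δ = 110.37°  ·
  (1,2): δ = 143.33°  ·
  (1,3): δ = 46.51°  ·
  (1,4): δ = 68.88°  ·
  (2,3): δ = 83.18°  ·
  (2,4): δ = 32.21°  ·
  (3,4): δ = 64.61°  ·
antipodal pairs: 1

count = 1; pairs: (0,3)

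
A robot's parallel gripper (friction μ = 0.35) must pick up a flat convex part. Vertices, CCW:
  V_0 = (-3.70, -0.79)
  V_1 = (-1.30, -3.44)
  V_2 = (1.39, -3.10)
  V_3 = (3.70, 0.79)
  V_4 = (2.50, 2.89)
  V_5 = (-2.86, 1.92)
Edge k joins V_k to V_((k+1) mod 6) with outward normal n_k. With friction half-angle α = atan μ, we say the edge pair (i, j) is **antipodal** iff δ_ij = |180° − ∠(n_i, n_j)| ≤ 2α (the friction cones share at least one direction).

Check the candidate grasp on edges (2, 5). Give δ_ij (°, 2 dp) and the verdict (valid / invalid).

α = atan 0.35 = 19.29°;  2α = 38.58°
edge 2: e_2 = (+2.31, +3.89);  n_2 = (+0.8598, -0.5106)
edge 5: e_5 = (-0.84, -2.71);  n_5 = (-0.9552, +0.2961)
∠(n_2, n_5) = 166.52°
δ = |180° − 166.52°| = 13.48°
13.48° ≤ 2α = 38.58°  →  valid

δ = 13.48°, valid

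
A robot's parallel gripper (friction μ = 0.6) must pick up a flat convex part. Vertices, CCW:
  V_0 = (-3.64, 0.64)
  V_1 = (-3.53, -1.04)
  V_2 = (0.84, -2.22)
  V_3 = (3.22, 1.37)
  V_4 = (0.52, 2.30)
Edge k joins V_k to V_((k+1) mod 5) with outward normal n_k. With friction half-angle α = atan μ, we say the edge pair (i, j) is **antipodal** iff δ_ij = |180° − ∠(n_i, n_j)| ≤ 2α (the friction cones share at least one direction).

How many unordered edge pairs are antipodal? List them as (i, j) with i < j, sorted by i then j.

count = 4; pairs: (0,2), (1,3), (1,4), (2,4)

α = atan 0.6 = 30.96°;  2α = 61.93°
n_0 = (-0.9979, -0.0653)
n_1 = (-0.2607, -0.9654)
n_2 = (+0.8335, -0.5526)
n_3 = (+0.3257, +0.9455)
n_4 = (-0.3706, +0.9288)
  (0,1): δ = 108.86°  ·
  (0,2): δ = 37.29°  ✓
  (0,3): δ = 67.25°  ·
  (0,4): δ = 108.01°  ·
  (1,2): δ = 108.43°  ·
  (1,3): δ = 3.90°  ✓
  (1,4): δ = 36.86°  ✓
  (2,3): δ = 75.46°  ·
  (2,4): δ = 34.70°  ✓
  (3,4): δ = 139.24°  ·
antipodal pairs: 4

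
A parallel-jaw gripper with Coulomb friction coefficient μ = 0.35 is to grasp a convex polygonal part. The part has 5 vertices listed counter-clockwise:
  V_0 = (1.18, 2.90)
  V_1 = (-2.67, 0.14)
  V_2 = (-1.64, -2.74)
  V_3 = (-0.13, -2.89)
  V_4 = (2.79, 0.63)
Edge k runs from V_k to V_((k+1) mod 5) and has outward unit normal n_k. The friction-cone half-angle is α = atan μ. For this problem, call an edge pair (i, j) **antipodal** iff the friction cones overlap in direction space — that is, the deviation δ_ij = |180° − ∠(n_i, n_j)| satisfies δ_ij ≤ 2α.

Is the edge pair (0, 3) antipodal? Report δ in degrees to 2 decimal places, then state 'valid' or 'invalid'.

α = atan 0.35 = 19.29°;  2α = 38.58°
edge 0: e_0 = (-3.85, -2.76);  n_0 = (-0.5826, +0.8127)
edge 3: e_3 = (+2.92, +3.52);  n_3 = (+0.7697, -0.6385)
∠(n_0, n_3) = 165.31°
δ = |180° − 165.31°| = 14.69°
14.69° ≤ 2α = 38.58°  →  valid

δ = 14.69°, valid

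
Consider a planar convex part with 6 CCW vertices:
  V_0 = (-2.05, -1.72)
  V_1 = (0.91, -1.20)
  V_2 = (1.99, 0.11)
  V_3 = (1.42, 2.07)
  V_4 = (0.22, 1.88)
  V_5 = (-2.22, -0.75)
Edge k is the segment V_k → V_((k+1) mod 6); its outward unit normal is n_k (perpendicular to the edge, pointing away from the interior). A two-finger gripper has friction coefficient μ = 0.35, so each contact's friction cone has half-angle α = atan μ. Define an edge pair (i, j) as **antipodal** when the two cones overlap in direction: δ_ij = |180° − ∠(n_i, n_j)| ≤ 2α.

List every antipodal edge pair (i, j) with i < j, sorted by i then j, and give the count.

count = 4; pairs: (0,3), (0,4), (1,4), (2,5)

α = atan 0.35 = 19.29°;  2α = 38.58°
n_0 = (+0.1730, -0.9849)
n_1 = (+0.7716, -0.6361)
n_2 = (+0.9602, +0.2792)
n_3 = (-0.1564, +0.9877)
n_4 = (-0.7331, +0.6801)
n_5 = (-0.9850, -0.1726)
  (0,1): δ = 139.47°  ·
  (0,2): δ = 83.75°  ·
  (0,3): δ = 0.97°  ✓
  (0,4): δ = 37.18°  ✓
  (0,5): δ = 89.98°  ·
  (1,2): δ = 124.28°  ·
  (1,3): δ = 41.50°  ·
  (1,4): δ = 3.35°  ✓
  (1,5): δ = 49.44°  ·
  (2,3): δ = 97.22°  ·
  (2,4): δ = 59.07°  ·
  (2,5): δ = 6.27°  ✓
  (3,4): δ = 141.85°  ·
  (3,5): δ = 89.06°  ·
  (4,5): δ = 127.21°  ·
antipodal pairs: 4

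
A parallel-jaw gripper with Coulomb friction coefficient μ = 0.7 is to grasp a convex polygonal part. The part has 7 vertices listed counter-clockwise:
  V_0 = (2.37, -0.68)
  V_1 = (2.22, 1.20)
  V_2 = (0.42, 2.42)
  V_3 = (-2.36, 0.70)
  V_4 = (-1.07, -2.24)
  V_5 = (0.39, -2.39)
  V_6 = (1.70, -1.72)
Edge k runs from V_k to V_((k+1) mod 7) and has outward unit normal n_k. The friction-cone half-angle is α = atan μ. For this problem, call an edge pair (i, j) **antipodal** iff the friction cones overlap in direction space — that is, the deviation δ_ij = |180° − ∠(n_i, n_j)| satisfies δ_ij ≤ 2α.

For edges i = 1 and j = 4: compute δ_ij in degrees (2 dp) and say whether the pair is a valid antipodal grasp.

α = atan 0.7 = 34.99°;  2α = 69.98°
edge 1: e_1 = (-1.80, +1.22);  n_1 = (+0.5611, +0.8278)
edge 4: e_4 = (+1.46, -0.15);  n_4 = (-0.1022, -0.9948)
∠(n_1, n_4) = 151.74°
δ = |180° − 151.74°| = 28.26°
28.26° ≤ 2α = 69.98°  →  valid

δ = 28.26°, valid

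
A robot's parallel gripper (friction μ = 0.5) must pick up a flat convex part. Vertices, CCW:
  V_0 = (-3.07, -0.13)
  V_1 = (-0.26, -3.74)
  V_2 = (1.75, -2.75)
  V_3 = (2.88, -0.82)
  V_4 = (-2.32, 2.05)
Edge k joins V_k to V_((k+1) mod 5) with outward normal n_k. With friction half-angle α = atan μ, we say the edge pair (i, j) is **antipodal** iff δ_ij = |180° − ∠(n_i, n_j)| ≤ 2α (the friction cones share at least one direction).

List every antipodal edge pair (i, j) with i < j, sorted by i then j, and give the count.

count = 3; pairs: (0,3), (1,4), (2,4)

α = atan 0.5 = 26.57°;  2α = 53.13°
n_0 = (-0.7891, -0.6142)
n_1 = (+0.4418, -0.8971)
n_2 = (+0.8630, -0.5053)
n_3 = (+0.4832, +0.8755)
n_4 = (-0.9456, +0.3253)
  (0,1): δ = 101.67°  ·
  (0,2): δ = 68.25°  ·
  (0,3): δ = 23.21°  ✓
  (0,4): δ = 123.12°  ·
  (1,2): δ = 146.57°  ·
  (1,3): δ = 55.12°  ·
  (1,4): δ = 44.79°  ✓
  (2,3): δ = 88.55°  ·
  (2,4): δ = 11.36°  ✓
  (3,4): δ = 80.09°  ·
antipodal pairs: 3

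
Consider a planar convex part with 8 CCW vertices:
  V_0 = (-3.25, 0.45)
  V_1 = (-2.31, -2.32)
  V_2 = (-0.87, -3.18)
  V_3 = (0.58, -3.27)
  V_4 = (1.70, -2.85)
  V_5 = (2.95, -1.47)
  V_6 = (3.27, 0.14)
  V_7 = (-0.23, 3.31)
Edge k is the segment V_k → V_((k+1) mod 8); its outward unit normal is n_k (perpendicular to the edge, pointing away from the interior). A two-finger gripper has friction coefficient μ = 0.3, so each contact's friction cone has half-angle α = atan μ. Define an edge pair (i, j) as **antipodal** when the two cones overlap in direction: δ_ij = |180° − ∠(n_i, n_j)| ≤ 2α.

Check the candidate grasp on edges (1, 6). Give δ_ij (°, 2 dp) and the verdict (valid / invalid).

δ = 11.32°, valid

α = atan 0.3 = 16.70°;  2α = 33.40°
edge 1: e_1 = (+1.44, -0.86);  n_1 = (-0.5127, -0.8585)
edge 6: e_6 = (-3.50, +3.17);  n_6 = (+0.6713, +0.7412)
∠(n_1, n_6) = 168.68°
δ = |180° − 168.68°| = 11.32°
11.32° ≤ 2α = 33.40°  →  valid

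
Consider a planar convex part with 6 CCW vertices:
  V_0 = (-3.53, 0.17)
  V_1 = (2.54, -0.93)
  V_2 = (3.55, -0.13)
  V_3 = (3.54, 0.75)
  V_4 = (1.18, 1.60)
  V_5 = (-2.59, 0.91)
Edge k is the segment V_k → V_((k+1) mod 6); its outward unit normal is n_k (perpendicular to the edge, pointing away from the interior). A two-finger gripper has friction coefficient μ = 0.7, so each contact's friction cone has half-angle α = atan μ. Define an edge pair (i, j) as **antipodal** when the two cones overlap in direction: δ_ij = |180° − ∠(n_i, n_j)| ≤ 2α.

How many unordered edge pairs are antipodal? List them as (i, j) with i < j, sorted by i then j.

α = atan 0.7 = 34.99°;  2α = 69.98°
n_0 = (-0.1783, -0.9840)
n_1 = (+0.6209, -0.7839)
n_2 = (+0.9999, +0.0114)
n_3 = (+0.3389, +0.9408)
n_4 = (-0.1800, +0.9837)
n_5 = (-0.6186, +0.7857)
  (0,1): δ = 131.35°  ·
  (0,2): δ = 79.08°  ·
  (0,3): δ = 9.54°  ✓
  (0,4): δ = 20.64°  ✓
  (0,5): δ = 48.48°  ✓
  (1,2): δ = 127.73°  ·
  (1,3): δ = 58.19°  ✓
  (1,4): δ = 28.01°  ✓
  (1,5): δ = 0.17°  ✓
  (2,3): δ = 110.46°  ·
  (2,4): δ = 80.28°  ·
  (2,5): δ = 52.44°  ✓
  (3,4): δ = 149.82°  ·
  (3,5): δ = 121.98°  ·
  (4,5): δ = 152.16°  ·
antipodal pairs: 7

count = 7; pairs: (0,3), (0,4), (0,5), (1,3), (1,4), (1,5), (2,5)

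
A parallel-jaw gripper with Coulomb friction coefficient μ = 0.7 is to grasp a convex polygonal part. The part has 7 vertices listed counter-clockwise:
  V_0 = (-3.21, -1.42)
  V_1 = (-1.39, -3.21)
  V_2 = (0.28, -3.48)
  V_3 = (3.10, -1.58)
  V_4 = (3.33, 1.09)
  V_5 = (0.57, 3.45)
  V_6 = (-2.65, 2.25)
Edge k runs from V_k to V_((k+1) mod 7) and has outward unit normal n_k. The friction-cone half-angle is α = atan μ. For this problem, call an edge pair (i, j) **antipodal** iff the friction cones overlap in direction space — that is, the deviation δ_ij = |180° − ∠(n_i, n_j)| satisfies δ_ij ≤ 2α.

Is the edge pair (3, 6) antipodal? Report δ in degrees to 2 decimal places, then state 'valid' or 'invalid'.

α = atan 0.7 = 34.99°;  2α = 69.98°
edge 3: e_3 = (+0.23, +2.67);  n_3 = (+0.9963, -0.0858)
edge 6: e_6 = (-0.56, -3.67);  n_6 = (-0.9886, +0.1508)
∠(n_3, n_6) = 176.25°
δ = |180° − 176.25°| = 3.75°
3.75° ≤ 2α = 69.98°  →  valid

δ = 3.75°, valid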